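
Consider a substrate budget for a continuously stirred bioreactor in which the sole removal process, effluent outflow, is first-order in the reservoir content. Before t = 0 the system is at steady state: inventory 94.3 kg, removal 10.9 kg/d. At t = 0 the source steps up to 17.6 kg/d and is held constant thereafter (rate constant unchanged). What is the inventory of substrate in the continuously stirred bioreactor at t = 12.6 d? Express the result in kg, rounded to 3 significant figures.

Residence time τ = M₀/F₀ = 8.651 d. The eventual steady state is M_∞ = M₀·(F₁/F₀) = 94.3 × 17.6/10.9 = 152.26 kg.
The anomaly ΔM(t) = M(t) − M_∞ decays as ΔM₀·e^(−t/τ) with ΔM₀ = 94.3 − 152.26 = −57.96 kg.
At t = 12.6 d, e^(−t/τ) = e^(−1.456) = 0.2331, so ΔM = −13.51 kg and M = 152.26 − 13.51 = 138.75 kg.

139 kg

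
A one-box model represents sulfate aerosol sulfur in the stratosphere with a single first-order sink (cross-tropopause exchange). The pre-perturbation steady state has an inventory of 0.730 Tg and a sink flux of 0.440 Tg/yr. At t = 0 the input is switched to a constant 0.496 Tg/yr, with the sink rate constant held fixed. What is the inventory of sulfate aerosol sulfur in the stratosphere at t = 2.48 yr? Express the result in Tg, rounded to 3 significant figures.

0.802 Tg

Residence time τ = M₀/F₀ = 1.659 yr. The eventual steady state is M_∞ = M₀·(F₁/F₀) = 0.730 × 0.496/0.440 = 0.82291 Tg.
The anomaly ΔM(t) = M(t) − M_∞ decays as ΔM₀·e^(−t/τ) with ΔM₀ = 0.730 − 0.82291 = −0.09291 Tg.
At t = 2.48 yr, e^(−t/τ) = e^(−1.495) = 0.2243, so ΔM = −0.02084 Tg and M = 0.82291 − 0.02084 = 0.80207 Tg.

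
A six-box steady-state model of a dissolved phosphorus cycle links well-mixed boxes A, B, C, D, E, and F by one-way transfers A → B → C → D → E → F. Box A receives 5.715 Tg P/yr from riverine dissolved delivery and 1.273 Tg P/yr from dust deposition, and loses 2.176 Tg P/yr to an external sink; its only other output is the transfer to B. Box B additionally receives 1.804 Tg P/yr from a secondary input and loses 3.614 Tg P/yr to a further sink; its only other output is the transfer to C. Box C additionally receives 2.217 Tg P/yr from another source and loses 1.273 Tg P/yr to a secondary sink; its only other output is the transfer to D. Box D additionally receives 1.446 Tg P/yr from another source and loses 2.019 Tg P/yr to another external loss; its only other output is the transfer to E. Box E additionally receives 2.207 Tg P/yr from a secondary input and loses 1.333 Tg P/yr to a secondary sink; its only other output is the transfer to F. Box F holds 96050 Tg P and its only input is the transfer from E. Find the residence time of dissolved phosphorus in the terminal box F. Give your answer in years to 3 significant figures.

22600 yr

Box A: F(A→B) = (5.715 + 1.273) − 2.176 = 4.8120 Tg P/yr.
Box B: F(B→C) = (4.8120 + 1.804) − 3.614 = 3.0020 Tg P/yr.
Box C: F(C→D) = (3.0020 + 2.217) − 1.273 = 3.9460 Tg P/yr.
Box D: F(D→E) = (3.9460 + 1.446) − 2.019 = 3.3730 Tg P/yr.
Box E: F(E→F) = (3.3730 + 2.207) − 1.333 = 4.2470 Tg P/yr.
Box F throughput = its input = 4.2470 Tg P/yr; τ = 96050 / 4.2470 = 22620 yr.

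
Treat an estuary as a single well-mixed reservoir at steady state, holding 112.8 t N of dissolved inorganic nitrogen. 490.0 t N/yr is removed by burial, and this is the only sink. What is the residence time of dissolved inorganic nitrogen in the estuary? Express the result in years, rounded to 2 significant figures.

τ = M / F = 112.8 / 490.0 = 0.2302 yr.

0.23 yr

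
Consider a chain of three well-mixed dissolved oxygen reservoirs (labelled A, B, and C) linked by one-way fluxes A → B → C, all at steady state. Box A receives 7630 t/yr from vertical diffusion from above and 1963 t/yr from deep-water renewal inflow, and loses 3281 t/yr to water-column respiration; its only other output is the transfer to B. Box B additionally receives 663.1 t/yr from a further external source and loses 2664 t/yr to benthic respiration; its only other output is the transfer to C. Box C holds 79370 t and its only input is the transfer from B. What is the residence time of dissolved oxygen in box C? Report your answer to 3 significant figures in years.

18.4 yr

Box A: F(A→B) = (7630 + 1963) − 3281 = 6312.0 t/yr.
Box B: F(B→C) = (6312.0 + 663.1) − 2664 = 4311.1 t/yr.
Box C throughput = its input = 4311.1 t/yr; τ = 79370 / 4311.1 = 18.41 yr.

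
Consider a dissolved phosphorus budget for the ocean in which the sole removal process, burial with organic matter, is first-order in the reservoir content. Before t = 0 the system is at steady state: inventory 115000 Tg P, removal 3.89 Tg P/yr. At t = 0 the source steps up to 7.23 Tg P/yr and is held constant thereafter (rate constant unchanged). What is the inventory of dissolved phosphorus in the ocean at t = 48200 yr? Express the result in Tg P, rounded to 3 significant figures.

194000 Tg P

Residence time τ = M₀/F₀ = 29560 yr. The eventual steady state is M_∞ = M₀·(F₁/F₀) = 115000 × 7.23/3.89 = 213740 Tg P.
The anomaly ΔM(t) = M(t) − M_∞ decays as ΔM₀·e^(−t/τ) with ΔM₀ = 115000 − 213740 = −98740 Tg P.
At t = 48200 yr, e^(−t/τ) = e^(−1.630) = 0.1958, so ΔM = −19340 Tg P and M = 213740 − 19340 = 194400 Tg P.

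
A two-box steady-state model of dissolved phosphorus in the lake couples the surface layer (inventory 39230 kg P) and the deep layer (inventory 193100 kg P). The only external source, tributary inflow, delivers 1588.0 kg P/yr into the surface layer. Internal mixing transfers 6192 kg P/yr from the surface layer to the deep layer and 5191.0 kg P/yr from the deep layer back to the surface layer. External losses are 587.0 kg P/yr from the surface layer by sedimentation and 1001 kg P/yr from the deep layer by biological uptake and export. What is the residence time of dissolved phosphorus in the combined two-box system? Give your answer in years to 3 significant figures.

Treat the two boxes together as one reservoir: the mixing fluxes between them are internal recycling, so τ = ΣM / Σ(external losses).
M_total = 39230 + 193100 = 232330 kg P.
ΣF_external_out = 587.0 + 1001 = 1588.0 kg P/yr.
τ = M_total / ΣF_ext = 232330 / 1588.0 = 146.3 yr.

146 yr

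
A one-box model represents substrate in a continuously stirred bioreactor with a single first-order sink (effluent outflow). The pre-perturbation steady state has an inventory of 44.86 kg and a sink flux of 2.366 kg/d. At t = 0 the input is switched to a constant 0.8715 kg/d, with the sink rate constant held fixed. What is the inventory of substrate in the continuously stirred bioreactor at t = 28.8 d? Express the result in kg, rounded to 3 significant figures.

Residence time τ = M₀/F₀ = 18.96 d. The eventual steady state is M_∞ = M₀·(F₁/F₀) = 44.86 × 0.8715/2.366 = 16.524 kg.
The anomaly ΔM(t) = M(t) − M_∞ decays as ΔM₀·e^(−t/τ) with ΔM₀ = 44.86 − 16.524 = 28.34 kg.
At t = 28.8 d, e^(−t/τ) = e^(−1.519) = 0.2189, so ΔM = 6.204 kg and M = 16.524 + 6.204 = 22.728 kg.

22.7 kg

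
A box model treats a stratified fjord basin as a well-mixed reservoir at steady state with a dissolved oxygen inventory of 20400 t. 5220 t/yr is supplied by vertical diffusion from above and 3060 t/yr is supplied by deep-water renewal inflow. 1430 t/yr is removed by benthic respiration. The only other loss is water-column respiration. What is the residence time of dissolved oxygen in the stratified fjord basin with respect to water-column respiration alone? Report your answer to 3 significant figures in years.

At steady state ΣF_in = ΣF_out.
ΣF_in = 5220 + 3060 = 8280.0 t/yr.
Water-column respiration flux = ΣF_in − (1430) = 8280.0 − 1430 = 6850 t/yr.
τ = M / F = 20400 / 6850 = 2.978 yr.

2.98 yr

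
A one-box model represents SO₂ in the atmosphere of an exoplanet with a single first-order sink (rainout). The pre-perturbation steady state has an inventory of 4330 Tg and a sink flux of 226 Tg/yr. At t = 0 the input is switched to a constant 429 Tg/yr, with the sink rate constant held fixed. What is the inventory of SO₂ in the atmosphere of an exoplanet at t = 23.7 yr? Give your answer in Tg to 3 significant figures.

The sink rate constant is k = F₀/M₀ = 226/4330 = 0.05219 yr⁻¹.
Solving dM/dt = F₁ − kM with M(0) = M₀ gives M(t) = F₁/k + (M₀ − F₁/k)·e^(−kt).
F₁/k = 429/0.05219 = 8219.3 Tg; kt = 0.05219 × 23.7 = 1.237, e^(−kt) = 0.2903.
M(23.7) = 8219.3 + (4330 − 8219.3) × 0.2903 = 8219.3 − 1129 = 7090.4 Tg.

7090 Tg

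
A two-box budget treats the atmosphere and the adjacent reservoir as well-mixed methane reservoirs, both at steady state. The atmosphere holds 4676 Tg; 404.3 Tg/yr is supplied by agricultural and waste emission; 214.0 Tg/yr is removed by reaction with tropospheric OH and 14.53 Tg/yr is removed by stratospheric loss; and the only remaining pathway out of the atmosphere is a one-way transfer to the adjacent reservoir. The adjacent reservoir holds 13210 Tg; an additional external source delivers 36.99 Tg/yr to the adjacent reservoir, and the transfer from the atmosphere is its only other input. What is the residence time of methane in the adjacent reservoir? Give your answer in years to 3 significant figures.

Balance the atmosphere: ΣF_in = 404.30 Tg/yr.
Transfer to the adjacent reservoir = ΣF_in − (214.0 + 14.53) = 175.77 Tg/yr.
Total input to the adjacent reservoir = 175.77 + 36.99 = 212.76 Tg/yr; at steady state this equals its total output.
τ = M / F = 13210 / 212.76 = 62.09 yr.

62.1 yr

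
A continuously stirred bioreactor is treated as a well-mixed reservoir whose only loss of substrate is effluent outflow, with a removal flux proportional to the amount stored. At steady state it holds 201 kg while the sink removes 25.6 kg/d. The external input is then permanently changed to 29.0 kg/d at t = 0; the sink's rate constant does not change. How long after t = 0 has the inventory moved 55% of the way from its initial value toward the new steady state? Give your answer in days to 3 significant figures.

τ = M₀/F₀ = 201/25.6 = 7.852 d.
The remaining gap fraction is e^(−t/τ); 55% covered ⇒ e^(−t/τ) = 0.450.
t = −τ ln(0.450) = 7.852 × 0.7985 = 6.270 d.

6.27 d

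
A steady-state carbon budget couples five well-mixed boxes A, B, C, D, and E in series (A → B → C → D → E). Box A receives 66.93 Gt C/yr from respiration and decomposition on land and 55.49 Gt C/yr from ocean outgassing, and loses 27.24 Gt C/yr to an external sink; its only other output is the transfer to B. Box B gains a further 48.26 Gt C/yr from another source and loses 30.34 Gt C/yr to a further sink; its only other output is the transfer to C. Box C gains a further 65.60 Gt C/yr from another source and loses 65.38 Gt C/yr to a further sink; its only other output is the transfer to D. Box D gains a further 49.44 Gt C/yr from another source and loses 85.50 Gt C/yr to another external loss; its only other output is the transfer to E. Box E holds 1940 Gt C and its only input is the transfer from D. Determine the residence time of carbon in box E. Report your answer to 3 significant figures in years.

Box A: F(A→B) = (66.93 + 55.49) − 27.24 = 95.180 Gt C/yr.
Box B: F(B→C) = (95.180 + 48.26) − 30.34 = 113.10 Gt C/yr.
Box C: F(C→D) = (113.10 + 65.60) − 65.38 = 113.32 Gt C/yr.
Box D: F(D→E) = (113.32 + 49.44) − 85.50 = 77.260 Gt C/yr.
Box E throughput = its input = 77.260 Gt C/yr; τ = 1940 / 77.260 = 25.11 yr.

25.1 yr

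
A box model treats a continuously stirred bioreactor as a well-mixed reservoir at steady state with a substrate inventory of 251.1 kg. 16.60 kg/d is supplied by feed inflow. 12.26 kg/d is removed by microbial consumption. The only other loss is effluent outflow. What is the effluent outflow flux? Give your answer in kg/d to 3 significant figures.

4.34 kg/d

At steady state ΣF_in = ΣF_out.
ΣF_in = 16.600 kg/d.
Effluent outflow flux = ΣF_in − (12.26) = 16.600 − 12.26 = 4.340 kg/d.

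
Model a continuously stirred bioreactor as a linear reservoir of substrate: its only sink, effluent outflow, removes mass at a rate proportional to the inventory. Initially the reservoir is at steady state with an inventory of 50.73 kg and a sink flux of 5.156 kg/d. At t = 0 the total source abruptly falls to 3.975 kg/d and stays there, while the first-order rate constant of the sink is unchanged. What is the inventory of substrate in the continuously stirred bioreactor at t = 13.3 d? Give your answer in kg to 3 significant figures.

42.1 kg

τ = M₀/F₀ = 50.73/5.156 = 9.839 d; rate constant k = 1/τ.
New steady state M_∞ = F₁/k = F₁·τ = 3.975 × 9.839 = 39.110 kg.
M(t) = M_∞ + (M₀ − M_∞)·e^(−t/τ); t/τ = 13.3/9.839 = 1.352, so e^(−t/τ) = 0.2588.
M(t) = 39.110 + 11.62 × 0.2588 = 42.117 kg.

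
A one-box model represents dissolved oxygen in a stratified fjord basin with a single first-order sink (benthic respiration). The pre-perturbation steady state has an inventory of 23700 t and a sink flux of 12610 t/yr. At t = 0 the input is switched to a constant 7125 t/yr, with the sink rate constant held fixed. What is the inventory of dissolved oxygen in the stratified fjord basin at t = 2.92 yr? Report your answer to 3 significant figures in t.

15600 t

The sink rate constant is k = F₀/M₀ = 12610/23700 = 0.5321 yr⁻¹.
Solving dM/dt = F₁ − kM with M(0) = M₀ gives M(t) = F₁/k + (M₀ − F₁/k)·e^(−kt).
F₁/k = 7125/0.5321 = 13391 t; kt = 0.5321 × 2.92 = 1.554, e^(−kt) = 0.2115.
M(2.92) = 13391 + (23700 − 13391) × 0.2115 = 13391 + 2180 = 15571 t.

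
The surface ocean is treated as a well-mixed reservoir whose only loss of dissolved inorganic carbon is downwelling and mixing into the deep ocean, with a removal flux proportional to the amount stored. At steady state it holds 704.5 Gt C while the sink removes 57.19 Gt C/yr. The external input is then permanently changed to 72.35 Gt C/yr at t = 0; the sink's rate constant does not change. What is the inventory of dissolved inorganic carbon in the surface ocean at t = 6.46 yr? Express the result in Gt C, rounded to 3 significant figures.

781 Gt C

Residence time τ = M₀/F₀ = 12.32 yr. The eventual steady state is M_∞ = M₀·(F₁/F₀) = 704.5 × 72.35/57.19 = 891.25 Gt C.
The anomaly ΔM(t) = M(t) − M_∞ decays as ΔM₀·e^(−t/τ) with ΔM₀ = 704.5 − 891.25 = −186.7 Gt C.
At t = 6.46 yr, e^(−t/τ) = e^(−0.5244) = 0.5919, so ΔM = −110.5 Gt C and M = 891.25 − 110.5 = 780.71 Gt C.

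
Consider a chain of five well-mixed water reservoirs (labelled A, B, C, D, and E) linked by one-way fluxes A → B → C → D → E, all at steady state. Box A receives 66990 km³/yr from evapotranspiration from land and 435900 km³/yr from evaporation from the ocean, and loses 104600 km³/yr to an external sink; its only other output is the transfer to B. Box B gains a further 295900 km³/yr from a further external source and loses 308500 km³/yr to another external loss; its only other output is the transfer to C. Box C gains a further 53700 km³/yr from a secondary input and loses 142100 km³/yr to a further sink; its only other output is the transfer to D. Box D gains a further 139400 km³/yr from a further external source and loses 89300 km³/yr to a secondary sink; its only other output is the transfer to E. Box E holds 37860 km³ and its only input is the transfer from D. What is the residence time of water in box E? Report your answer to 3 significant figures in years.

Box A: F(A→B) = (66990 + 435900) − 104600 = 398290 km³/yr.
Box B: F(B→C) = (398290 + 295900) − 308500 = 385690 km³/yr.
Box C: F(C→D) = (385690 + 53700) − 142100 = 297290 km³/yr.
Box D: F(D→E) = (297290 + 139400) − 89300 = 347390 km³/yr.
Box E throughput = its input = 347390 km³/yr; τ = 37860 / 347390 = 0.1090 yr.

0.109 yr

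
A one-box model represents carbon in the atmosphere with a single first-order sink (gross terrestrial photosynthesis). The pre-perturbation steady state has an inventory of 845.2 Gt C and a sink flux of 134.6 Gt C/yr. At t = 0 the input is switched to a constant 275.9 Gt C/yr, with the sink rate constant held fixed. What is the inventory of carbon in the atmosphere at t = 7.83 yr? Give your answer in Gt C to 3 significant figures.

1480 Gt C

Residence time τ = M₀/F₀ = 6.279 yr. The eventual steady state is M_∞ = M₀·(F₁/F₀) = 845.2 × 275.9/134.6 = 1732.5 Gt C.
The anomaly ΔM(t) = M(t) − M_∞ decays as ΔM₀·e^(−t/τ) with ΔM₀ = 845.2 − 1732.5 = −887.3 Gt C.
At t = 7.83 yr, e^(−t/τ) = e^(−1.247) = 0.2874, so ΔM = −255.0 Gt C and M = 1732.5 − 255.0 = 1477.5 Gt C.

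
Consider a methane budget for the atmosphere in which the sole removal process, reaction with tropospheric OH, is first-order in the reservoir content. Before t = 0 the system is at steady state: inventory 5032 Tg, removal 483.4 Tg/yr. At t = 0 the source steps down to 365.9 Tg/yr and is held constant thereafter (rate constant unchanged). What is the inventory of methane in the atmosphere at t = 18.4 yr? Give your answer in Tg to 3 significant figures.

4020 Tg

Residence time τ = M₀/F₀ = 10.41 yr. The eventual steady state is M_∞ = M₀·(F₁/F₀) = 5032 × 365.9/483.4 = 3808.9 Tg.
The anomaly ΔM(t) = M(t) − M_∞ decays as ΔM₀·e^(−t/τ) with ΔM₀ = 5032 − 3808.9 = 1223 Tg.
At t = 18.4 yr, e^(−t/τ) = e^(−1.768) = 0.1707, so ΔM = 208.8 Tg and M = 3808.9 + 208.8 = 4017.7 Tg.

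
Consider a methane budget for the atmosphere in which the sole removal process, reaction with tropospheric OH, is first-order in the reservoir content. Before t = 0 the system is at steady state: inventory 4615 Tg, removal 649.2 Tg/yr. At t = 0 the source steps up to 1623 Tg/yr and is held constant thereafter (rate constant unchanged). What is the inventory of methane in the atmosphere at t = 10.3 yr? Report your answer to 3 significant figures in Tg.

The sink rate constant is k = F₀/M₀ = 649.2/4615 = 0.1407 yr⁻¹.
Solving dM/dt = F₁ − kM with M(0) = M₀ gives M(t) = F₁/k + (M₀ − F₁/k)·e^(−kt).
F₁/k = 1623/0.1407 = 11537 Tg; kt = 0.1407 × 10.3 = 1.449, e^(−kt) = 0.2348.
M(10.3) = 11537 + (4615 − 11537) × 0.2348 = 11537 − 1626 = 9911.9 Tg.

9910 Tg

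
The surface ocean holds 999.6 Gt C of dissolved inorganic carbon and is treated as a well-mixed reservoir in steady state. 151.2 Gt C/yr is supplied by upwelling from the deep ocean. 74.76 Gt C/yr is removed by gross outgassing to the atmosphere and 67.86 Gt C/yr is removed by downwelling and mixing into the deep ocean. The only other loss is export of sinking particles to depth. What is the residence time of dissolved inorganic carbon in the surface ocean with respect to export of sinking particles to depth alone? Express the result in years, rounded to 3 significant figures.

At steady state ΣF_in = ΣF_out.
ΣF_in = 151.20 Gt C/yr.
Export of sinking particles to depth flux = ΣF_in − (74.76 + 67.86) = 151.20 − 142.6 = 8.580 Gt C/yr.
τ = M / F = 999.6 / 8.580 = 116.5 yr.

117 yr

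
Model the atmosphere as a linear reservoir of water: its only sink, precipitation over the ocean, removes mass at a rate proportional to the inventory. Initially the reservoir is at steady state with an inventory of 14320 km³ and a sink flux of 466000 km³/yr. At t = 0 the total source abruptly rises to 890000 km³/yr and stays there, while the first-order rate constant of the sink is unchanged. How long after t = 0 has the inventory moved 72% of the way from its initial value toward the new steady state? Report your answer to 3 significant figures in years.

0.0391 yr

τ = M₀/F₀ = 14320/466000 = 0.03073 yr.
The remaining gap fraction is e^(−t/τ); 72% covered ⇒ e^(−t/τ) = 0.280.
t = −τ ln(0.280) = 0.03073 × 1.273 = 0.03912 yr.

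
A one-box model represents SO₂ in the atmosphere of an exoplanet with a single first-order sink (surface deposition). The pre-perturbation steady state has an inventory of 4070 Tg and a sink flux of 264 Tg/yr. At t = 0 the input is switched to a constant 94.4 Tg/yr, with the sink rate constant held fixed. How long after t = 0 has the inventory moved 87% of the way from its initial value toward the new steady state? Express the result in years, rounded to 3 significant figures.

τ = M₀/F₀ = 4070/264 = 15.42 yr.
The remaining gap fraction is e^(−t/τ); 87% covered ⇒ e^(−t/τ) = 0.130.
t = −τ ln(0.130) = 15.42 × 2.040 = 31.45 yr.

31.5 yr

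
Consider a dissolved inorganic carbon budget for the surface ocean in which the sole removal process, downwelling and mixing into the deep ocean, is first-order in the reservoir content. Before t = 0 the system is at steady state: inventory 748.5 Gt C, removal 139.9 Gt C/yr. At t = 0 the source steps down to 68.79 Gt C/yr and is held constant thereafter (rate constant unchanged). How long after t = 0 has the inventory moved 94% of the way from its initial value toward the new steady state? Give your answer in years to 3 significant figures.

15.1 yr

τ = M₀/F₀ = 748.5/139.9 = 5.350 yr.
The remaining gap fraction is e^(−t/τ); 94% covered ⇒ e^(−t/τ) = 0.0600.
t = −τ ln(0.0600) = 5.350 × 2.813 = 15.05 yr.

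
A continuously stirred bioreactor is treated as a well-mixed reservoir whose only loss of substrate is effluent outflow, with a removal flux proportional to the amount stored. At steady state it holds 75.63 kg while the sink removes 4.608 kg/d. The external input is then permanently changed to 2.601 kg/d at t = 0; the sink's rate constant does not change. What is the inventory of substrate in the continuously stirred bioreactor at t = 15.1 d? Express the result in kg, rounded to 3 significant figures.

55.8 kg

The sink rate constant is k = F₀/M₀ = 4.608/75.63 = 0.06093 d⁻¹.
Solving dM/dt = F₁ − kM with M(0) = M₀ gives M(t) = F₁/k + (M₀ − F₁/k)·e^(−kt).
F₁/k = 2.601/0.06093 = 42.690 kg; kt = 0.06093 × 15.1 = 0.9200, e^(−kt) = 0.3985.
M(15.1) = 42.690 + (75.63 − 42.690) × 0.3985 = 42.690 + 13.13 = 55.817 kg.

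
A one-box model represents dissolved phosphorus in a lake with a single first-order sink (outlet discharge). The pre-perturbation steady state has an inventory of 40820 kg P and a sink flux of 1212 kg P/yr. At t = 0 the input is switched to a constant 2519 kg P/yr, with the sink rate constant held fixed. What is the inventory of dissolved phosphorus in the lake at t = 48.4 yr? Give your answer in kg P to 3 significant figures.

The sink rate constant is k = F₀/M₀ = 1212/40820 = 0.02969 yr⁻¹.
Solving dM/dt = F₁ − kM with M(0) = M₀ gives M(t) = F₁/k + (M₀ − F₁/k)·e^(−kt).
F₁/k = 2519/0.02969 = 84840 kg P; kt = 0.02969 × 48.4 = 1.437, e^(−kt) = 0.2376.
M(48.4) = 84840 + (40820 − 84840) × 0.2376 = 84840 − 10460 = 74379 kg P.

74400 kg P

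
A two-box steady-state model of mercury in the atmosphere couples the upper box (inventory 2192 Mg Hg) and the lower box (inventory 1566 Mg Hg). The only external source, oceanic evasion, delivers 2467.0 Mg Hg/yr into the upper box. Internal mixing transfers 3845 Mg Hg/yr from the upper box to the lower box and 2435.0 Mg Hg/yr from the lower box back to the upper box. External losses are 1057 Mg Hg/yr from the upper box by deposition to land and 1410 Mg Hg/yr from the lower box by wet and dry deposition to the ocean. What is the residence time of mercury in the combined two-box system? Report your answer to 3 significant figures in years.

1.52 yr

Treat the two boxes together as one reservoir: the mixing fluxes between them are internal recycling, so τ = ΣM / Σ(external losses).
M_total = 2192 + 1566 = 3758.0 Mg Hg.
ΣF_external_out = 1057 + 1410 = 2467.0 Mg Hg/yr.
τ = M_total / ΣF_ext = 3758.0 / 2467.0 = 1.523 yr.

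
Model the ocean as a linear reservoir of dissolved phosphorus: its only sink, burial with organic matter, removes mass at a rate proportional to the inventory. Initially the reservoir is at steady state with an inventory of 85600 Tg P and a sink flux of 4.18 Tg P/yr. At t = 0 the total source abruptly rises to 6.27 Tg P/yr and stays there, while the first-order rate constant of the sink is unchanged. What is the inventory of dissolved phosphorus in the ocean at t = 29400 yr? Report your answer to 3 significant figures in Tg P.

The sink rate constant is k = F₀/M₀ = 4.18/85600 = 4.883×10^-5 yr⁻¹.
Solving dM/dt = F₁ − kM with M(0) = M₀ gives M(t) = F₁/k + (M₀ − F₁/k)·e^(−kt).
F₁/k = 6.27/4.883×10^-5 = 128400 Tg P; kt = 4.883×10^-5 × 29400 = 1.436, e^(−kt) = 0.2380.
M(29400) = 128400 + (85600 − 128400) × 0.2380 = 128400 − 10180 = 118220 Tg P.

118000 Tg P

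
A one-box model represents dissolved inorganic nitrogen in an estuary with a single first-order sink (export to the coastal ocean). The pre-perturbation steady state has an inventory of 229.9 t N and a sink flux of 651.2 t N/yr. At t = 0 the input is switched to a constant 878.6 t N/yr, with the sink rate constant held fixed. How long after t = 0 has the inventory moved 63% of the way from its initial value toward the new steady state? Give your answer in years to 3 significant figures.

0.351 yr

τ = M₀/F₀ = 229.9/651.2 = 0.3530 yr.
The remaining gap fraction is e^(−t/τ); 63% covered ⇒ e^(−t/τ) = 0.370.
t = −τ ln(0.370) = 0.3530 × 0.9943 = 0.3510 yr.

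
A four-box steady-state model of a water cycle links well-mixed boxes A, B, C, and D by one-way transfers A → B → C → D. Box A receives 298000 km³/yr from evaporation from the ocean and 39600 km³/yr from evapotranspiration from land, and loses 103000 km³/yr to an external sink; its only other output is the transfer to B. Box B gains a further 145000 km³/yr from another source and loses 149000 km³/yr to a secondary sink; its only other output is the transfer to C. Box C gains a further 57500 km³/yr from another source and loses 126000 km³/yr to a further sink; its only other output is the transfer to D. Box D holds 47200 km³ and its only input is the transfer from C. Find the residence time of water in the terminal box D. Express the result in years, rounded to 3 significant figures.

Box A: F(A→B) = (298000 + 39600) − 103000 = 234600 km³/yr.
Box B: F(B→C) = (234600 + 145000) − 149000 = 230600 km³/yr.
Box C: F(C→D) = (230600 + 57500) − 126000 = 162100 km³/yr.
Box D throughput = its input = 162100 km³/yr; τ = 47200 / 162100 = 0.2912 yr.

0.291 yr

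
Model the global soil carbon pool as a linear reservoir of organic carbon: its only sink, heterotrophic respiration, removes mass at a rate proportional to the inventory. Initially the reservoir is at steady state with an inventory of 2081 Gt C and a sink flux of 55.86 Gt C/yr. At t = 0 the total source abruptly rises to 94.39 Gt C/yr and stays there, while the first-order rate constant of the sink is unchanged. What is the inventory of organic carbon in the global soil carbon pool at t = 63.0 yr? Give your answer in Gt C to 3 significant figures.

3250 Gt C

The sink rate constant is k = F₀/M₀ = 55.86/2081 = 0.02684 yr⁻¹.
Solving dM/dt = F₁ − kM with M(0) = M₀ gives M(t) = F₁/k + (M₀ − F₁/k)·e^(−kt).
F₁/k = 94.39/0.02684 = 3516.4 Gt C; kt = 0.02684 × 63.0 = 1.691, e^(−kt) = 0.1843.
M(63.0) = 3516.4 + (2081 − 3516.4) × 0.1843 = 3516.4 − 264.6 = 3251.8 Gt C.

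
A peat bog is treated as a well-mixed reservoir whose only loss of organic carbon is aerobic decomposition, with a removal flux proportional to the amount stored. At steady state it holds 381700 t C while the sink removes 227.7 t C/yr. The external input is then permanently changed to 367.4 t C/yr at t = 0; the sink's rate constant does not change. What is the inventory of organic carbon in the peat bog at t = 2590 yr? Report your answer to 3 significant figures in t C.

566000 t C

Residence time τ = M₀/F₀ = 1676 yr. The eventual steady state is M_∞ = M₀·(F₁/F₀) = 381700 × 367.4/227.7 = 615880 t C.
The anomaly ΔM(t) = M(t) − M_∞ decays as ΔM₀·e^(−t/τ) with ΔM₀ = 381700 − 615880 = −234200 t C.
At t = 2590 yr, e^(−t/τ) = e^(−1.545) = 0.2133, so ΔM = −49950 t C and M = 615880 − 49950 = 565930 t C.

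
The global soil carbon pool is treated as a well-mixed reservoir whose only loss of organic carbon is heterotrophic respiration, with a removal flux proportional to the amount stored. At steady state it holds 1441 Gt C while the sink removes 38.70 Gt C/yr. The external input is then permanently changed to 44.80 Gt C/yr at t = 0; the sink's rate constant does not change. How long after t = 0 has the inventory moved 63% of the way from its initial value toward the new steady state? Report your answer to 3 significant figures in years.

τ = M₀/F₀ = 1441/38.70 = 37.24 yr.
The remaining gap fraction is e^(−t/τ); 63% covered ⇒ e^(−t/τ) = 0.370.
t = −τ ln(0.370) = 37.24 × 0.9943 = 37.02 yr.

37.0 yr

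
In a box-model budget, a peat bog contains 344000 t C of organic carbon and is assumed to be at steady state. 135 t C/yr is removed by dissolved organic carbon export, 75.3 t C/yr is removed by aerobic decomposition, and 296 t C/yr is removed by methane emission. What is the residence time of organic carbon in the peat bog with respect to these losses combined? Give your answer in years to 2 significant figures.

Total removal = 135.0 + 75.30 + 296.0 = 506.30 t C/yr.
τ = M / ΣF_out = 344000 / 506.30 = 679.4 yr.

680 yr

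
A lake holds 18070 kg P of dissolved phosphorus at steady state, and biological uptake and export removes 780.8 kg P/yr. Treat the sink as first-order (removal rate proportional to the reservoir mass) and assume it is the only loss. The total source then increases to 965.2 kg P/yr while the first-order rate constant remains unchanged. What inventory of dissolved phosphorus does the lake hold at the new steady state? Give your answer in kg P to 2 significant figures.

Rate constant k = F/M = 780.8 / 18070 = 0.04321 yr⁻¹.
At the new steady state, source = k·M_new ⇒ M_new = 965.2 / 0.04321 = 22340 kg P.
(Equivalently M_new = M × F_new/F_old = 18070 × 965.2/780.8.)

22000 kg P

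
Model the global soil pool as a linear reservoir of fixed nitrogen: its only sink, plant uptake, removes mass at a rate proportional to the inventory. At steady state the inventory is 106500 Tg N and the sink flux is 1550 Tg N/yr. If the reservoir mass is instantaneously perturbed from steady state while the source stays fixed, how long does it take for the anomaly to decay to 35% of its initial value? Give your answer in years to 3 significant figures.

72.1 yr

For a linear reservoir the anomaly decays as exp(−t/τ) with τ = M/F = 106500/1550 = 68.71 yr.
exp(−t/τ) = 0.35 ⇒ t = −τ ln(0.35) = 68.71 × 1.050 = 72.13 yr.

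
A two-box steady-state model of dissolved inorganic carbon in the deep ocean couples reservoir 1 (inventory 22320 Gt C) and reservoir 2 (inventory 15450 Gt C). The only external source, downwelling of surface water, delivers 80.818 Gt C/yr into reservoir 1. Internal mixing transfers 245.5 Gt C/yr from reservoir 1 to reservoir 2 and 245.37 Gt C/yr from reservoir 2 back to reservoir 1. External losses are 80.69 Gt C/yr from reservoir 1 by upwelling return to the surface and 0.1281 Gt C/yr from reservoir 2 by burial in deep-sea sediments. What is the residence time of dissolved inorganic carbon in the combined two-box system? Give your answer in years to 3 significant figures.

467 yr

Residence time in the combined system uses the total inventory and the total *external* removal — internal exchanges between the two boxes cancel.
M_total = 22320 + 15450 = 37770 Gt C.
ΣF_external_out = 80.69 + 0.1281 = 80.818 Gt C/yr.
τ = M_total / ΣF_ext = 37770 / 80.818 = 467.3 yr.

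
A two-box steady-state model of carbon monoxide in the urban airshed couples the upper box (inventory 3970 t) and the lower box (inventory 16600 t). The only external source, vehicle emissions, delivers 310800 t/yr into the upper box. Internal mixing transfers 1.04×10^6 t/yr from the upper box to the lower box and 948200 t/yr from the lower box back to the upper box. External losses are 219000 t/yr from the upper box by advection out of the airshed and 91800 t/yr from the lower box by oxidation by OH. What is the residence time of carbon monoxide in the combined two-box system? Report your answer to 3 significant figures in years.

0.0662 yr

Residence time in the combined system uses the total inventory and the total *external* removal — internal exchanges between the two boxes cancel.
M_total = 3970 + 16600 = 20570 t.
ΣF_external_out = 219000 + 91800 = 310800 t/yr.
τ = M_total / ΣF_ext = 20570 / 310800 = 0.06618 yr.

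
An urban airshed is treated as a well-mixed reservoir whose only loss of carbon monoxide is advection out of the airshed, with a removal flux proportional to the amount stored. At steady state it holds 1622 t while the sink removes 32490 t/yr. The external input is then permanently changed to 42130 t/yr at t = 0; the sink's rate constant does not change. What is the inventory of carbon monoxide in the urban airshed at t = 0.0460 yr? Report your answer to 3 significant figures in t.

1910 t

τ = M₀/F₀ = 1622/32490 = 0.04992 yr; rate constant k = 1/τ.
New steady state M_∞ = F₁/k = F₁·τ = 42130 × 0.04992 = 2103.3 t.
M(t) = M_∞ + (M₀ − M_∞)·e^(−t/τ); t/τ = 0.0460/0.04992 = 0.9214, so e^(−t/τ) = 0.3980.
M(t) = 2103.3 − 481.3 × 0.3980 = 1911.7 t.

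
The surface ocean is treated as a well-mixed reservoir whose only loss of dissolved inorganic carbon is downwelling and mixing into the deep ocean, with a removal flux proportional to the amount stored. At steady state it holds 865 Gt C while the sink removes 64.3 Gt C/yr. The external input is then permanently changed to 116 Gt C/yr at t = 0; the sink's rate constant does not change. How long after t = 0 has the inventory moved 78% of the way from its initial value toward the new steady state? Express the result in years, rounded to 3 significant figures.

τ = M₀/F₀ = 865/64.3 = 13.45 yr.
The remaining gap fraction is e^(−t/τ); 78% covered ⇒ e^(−t/τ) = 0.220.
t = −τ ln(0.220) = 13.45 × 1.514 = 20.37 yr.

20.4 yr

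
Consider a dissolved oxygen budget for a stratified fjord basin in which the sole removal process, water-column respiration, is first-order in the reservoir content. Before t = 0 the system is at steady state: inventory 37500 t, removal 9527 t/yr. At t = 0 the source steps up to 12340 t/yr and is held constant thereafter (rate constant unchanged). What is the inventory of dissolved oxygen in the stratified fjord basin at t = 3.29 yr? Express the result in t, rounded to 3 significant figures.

43800 t

The sink rate constant is k = F₀/M₀ = 9527/37500 = 0.2541 yr⁻¹.
Solving dM/dt = F₁ − kM with M(0) = M₀ gives M(t) = F₁/k + (M₀ − F₁/k)·e^(−kt).
F₁/k = 12340/0.2541 = 48572 t; kt = 0.2541 × 3.29 = 0.8358, e^(−kt) = 0.4335.
M(3.29) = 48572 + (37500 − 48572) × 0.4335 = 48572 − 4800 = 43772 t.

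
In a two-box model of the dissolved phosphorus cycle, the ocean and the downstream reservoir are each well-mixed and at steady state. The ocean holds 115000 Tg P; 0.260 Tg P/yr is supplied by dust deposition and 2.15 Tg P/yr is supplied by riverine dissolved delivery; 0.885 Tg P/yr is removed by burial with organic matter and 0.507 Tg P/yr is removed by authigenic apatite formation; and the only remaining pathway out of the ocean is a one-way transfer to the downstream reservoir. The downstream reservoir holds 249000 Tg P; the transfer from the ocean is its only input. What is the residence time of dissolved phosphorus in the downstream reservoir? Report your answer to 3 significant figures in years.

245000 yr

Balance the ocean: ΣF_in = 0.260 + 2.15 = 2.4100 Tg P/yr.
Transfer to the downstream reservoir = ΣF_in − (0.885 + 0.507) = 1.0180 Tg P/yr.
At steady state the output of the downstream reservoir equals its input, 1.0180 Tg P/yr.
τ = M / F = 249000 / 1.0180 = 244600 yr.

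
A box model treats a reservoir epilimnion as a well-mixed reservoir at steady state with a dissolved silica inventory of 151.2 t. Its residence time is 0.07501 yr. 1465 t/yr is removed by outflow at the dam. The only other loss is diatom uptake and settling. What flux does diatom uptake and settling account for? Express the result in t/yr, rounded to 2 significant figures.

Total removal F = M/τ = 151.2 / 0.07501 = 2016 t/yr.
Diatom uptake and settling = F − (1465) = 2016 − 1465 = 550.7 t/yr.

550 t/yr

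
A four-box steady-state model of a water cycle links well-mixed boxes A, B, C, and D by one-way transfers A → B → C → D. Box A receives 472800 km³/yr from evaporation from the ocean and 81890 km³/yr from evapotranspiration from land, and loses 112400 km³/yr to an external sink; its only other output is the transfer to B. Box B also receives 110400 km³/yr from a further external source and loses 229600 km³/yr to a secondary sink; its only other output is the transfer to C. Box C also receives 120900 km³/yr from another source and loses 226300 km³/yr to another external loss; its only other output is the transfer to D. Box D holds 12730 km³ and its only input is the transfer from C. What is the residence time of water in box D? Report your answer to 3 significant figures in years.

0.0585 yr

Box A: F(A→B) = (472800 + 81890) − 112400 = 442290 km³/yr.
Box B: F(B→C) = (442290 + 110400) − 229600 = 323090 km³/yr.
Box C: F(C→D) = (323090 + 120900) − 226300 = 217690 km³/yr.
Box D throughput = its input = 217690 km³/yr; τ = 12730 / 217690 = 0.05848 yr.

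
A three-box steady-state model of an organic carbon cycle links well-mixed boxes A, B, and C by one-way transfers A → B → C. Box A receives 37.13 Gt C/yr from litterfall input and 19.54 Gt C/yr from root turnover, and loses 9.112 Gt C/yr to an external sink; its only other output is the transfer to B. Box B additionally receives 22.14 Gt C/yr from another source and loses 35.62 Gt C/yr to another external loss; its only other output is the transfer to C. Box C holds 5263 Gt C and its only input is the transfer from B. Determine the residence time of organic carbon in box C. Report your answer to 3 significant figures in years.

Box A: F(A→B) = (37.13 + 19.54) − 9.112 = 47.558 Gt C/yr.
Box B: F(B→C) = (47.558 + 22.14) − 35.62 = 34.078 Gt C/yr.
Box C throughput = its input = 34.078 Gt C/yr; τ = 5263 / 34.078 = 154.4 yr.

154 yr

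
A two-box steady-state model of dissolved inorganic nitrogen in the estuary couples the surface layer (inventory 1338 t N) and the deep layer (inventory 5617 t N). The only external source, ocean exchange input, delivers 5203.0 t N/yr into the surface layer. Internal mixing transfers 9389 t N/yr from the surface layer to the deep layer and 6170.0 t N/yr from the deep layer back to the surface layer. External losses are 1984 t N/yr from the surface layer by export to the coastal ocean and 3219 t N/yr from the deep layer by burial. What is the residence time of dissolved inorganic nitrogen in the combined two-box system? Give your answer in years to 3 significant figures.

Treat the two boxes together as one reservoir: the mixing fluxes between them are internal recycling, so τ = ΣM / Σ(external losses).
M_total = 1338 + 5617 = 6955.0 t N.
ΣF_external_out = 1984 + 3219 = 5203.0 t N/yr.
τ = M_total / ΣF_ext = 6955.0 / 5203.0 = 1.337 yr.

1.34 yr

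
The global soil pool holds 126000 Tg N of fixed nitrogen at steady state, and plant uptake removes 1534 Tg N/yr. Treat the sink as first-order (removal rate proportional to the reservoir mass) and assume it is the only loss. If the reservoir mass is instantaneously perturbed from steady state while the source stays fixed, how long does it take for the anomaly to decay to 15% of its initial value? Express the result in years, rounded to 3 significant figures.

For a linear reservoir the anomaly decays as exp(−t/τ) with τ = M/F = 126000/1534 = 82.14 yr.
exp(−t/τ) = 0.15 ⇒ t = −τ ln(0.15) = 82.14 × 1.897 = 155.8 yr.

156 yr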